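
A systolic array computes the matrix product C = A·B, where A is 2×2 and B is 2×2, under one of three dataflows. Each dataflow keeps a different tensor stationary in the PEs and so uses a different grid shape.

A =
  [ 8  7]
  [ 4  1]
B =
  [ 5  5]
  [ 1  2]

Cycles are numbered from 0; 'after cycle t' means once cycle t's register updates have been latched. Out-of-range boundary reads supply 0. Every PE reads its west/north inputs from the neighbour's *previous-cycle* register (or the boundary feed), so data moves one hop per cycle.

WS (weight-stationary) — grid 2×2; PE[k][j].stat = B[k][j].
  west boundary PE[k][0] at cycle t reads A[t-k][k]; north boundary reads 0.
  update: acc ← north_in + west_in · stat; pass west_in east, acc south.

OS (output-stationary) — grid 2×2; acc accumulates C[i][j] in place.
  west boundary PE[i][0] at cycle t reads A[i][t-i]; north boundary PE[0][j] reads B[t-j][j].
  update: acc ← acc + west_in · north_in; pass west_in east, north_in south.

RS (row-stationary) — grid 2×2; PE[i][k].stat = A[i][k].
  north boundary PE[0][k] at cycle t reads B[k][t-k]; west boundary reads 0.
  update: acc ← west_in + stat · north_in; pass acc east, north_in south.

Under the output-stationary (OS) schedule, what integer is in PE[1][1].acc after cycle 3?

OS 2×2: PE[1][1] cycle-by-cycle (with neighbour feeds):
  t=0 PE[0][1]: acc=0 h=0 v=0
  t=0 PE[1][0]: acc=0 h=0 v=0
  t=0 PE[1][1]: acc=0 h=0 v=0
  t=1 PE[0][1]: acc=40 h=8 v=5
  t=1 PE[1][0]: acc=20 h=4 v=5
  t=1 PE[1][1]: acc=0 h=0 v=0
  t=2 PE[0][1]: acc=54 h=7 v=2
  t=2 PE[1][0]: acc=21 h=1 v=1
  t=2 PE[1][1]: acc=20 h=4 v=5
  t=3 PE[0][1]: acc=54 h=0 v=0
  t=3 PE[1][0]: acc=21 h=0 v=0
  t=3 PE[1][1]: acc=22 h=1 v=2

PE[1][1].acc = 22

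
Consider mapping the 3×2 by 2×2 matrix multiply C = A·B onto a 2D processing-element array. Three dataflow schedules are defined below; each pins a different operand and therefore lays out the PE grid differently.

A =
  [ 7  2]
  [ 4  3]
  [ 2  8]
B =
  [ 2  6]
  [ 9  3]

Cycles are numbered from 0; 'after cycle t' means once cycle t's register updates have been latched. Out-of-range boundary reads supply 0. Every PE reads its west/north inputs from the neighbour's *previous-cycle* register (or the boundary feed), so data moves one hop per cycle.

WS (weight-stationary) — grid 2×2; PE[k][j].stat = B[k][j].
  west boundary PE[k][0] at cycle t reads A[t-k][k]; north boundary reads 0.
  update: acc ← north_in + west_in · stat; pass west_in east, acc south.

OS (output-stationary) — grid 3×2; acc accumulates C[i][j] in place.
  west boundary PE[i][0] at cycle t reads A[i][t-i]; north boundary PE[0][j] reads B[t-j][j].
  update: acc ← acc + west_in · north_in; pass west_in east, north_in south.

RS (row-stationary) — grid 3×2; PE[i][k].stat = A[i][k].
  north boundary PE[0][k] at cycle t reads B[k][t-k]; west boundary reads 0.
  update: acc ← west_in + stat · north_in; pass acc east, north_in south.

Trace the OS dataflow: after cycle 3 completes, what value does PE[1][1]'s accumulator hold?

OS 3×2: PE[1][1] cycle-by-cycle (with neighbour feeds):
  [0] (0,1) acc=0 (h:0 v:0)
  [0] (1,0) acc=0 (h:0 v:0)
  [0] (1,1) acc=0 (h:0 v:0)
  [1] (0,1) acc=42 (h:7 v:6)
  [1] (1,0) acc=8 (h:4 v:2)
  [1] (1,1) acc=0 (h:0 v:0)
  [2] (0,1) acc=48 (h:2 v:3)
  [2] (1,0) acc=35 (h:3 v:9)
  [2] (1,1) acc=24 (h:4 v:6)
  [3] (0,1) acc=48 (h:0 v:0)
  [3] (1,0) acc=35 (h:0 v:0)
  [3] (1,1) acc=33 (h:3 v:3)

PE[1][1].acc = 33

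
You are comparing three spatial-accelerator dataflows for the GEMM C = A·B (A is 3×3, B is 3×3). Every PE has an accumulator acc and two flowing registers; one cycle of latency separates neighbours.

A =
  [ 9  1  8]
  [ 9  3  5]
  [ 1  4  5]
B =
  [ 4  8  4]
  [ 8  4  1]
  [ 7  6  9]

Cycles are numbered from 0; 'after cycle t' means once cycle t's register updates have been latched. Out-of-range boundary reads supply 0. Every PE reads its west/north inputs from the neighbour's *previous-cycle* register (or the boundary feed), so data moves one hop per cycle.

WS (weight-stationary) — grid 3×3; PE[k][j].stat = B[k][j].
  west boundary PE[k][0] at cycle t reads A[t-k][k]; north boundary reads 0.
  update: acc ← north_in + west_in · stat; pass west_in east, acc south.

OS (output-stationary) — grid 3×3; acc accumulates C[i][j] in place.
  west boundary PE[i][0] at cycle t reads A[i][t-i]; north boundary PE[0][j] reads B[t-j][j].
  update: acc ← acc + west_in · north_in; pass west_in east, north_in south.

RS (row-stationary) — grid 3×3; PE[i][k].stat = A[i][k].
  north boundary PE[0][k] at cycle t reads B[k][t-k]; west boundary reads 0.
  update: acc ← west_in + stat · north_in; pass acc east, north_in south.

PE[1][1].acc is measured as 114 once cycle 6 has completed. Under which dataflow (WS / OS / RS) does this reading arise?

— WS: 3×3; PE[1][1] trace:
  t=0 PE[1][1]: acc=0 h=0 v=0
  t=1 PE[1][1]: acc=0 h=0 v=0
  t=2 PE[1][1]: acc=76 h=1 v=76
  t=3 PE[1][1]: acc=84 h=3 v=84
  t=4 PE[1][1]: acc=24 h=4 v=24
  t=5 PE[1][1]: acc=0 h=0 v=0
  t=6 PE[1][1]: acc=0 h=0 v=0
— OS: 3×3; PE[1][1] trace:
  t=0 PE[1][1]: acc=0 h=0 v=0
  t=1 PE[1][1]: acc=0 h=0 v=0
  t=2 PE[1][1]: acc=72 h=9 v=8
  t=3 PE[1][1]: acc=84 h=3 v=4
  t=4 PE[1][1]: acc=114 h=5 v=6
  t=5 PE[1][1]: acc=114 h=0 v=0
  t=6 PE[1][1]: acc=114 h=0 v=0
— RS: 3×3; PE[1][1] trace:
  t=0 PE[1][1]: acc=0 h=0 v=0
  t=1 PE[1][1]: acc=0 h=0 v=0
  t=2 PE[1][1]: acc=60 h=60 v=8
  t=3 PE[1][1]: acc=84 h=84 v=4
  t=4 PE[1][1]: acc=39 h=39 v=1
  t=5 PE[1][1]: acc=0 h=0 v=0
  t=6 PE[1][1]: acc=0 h=0 v=0

dataflow = OS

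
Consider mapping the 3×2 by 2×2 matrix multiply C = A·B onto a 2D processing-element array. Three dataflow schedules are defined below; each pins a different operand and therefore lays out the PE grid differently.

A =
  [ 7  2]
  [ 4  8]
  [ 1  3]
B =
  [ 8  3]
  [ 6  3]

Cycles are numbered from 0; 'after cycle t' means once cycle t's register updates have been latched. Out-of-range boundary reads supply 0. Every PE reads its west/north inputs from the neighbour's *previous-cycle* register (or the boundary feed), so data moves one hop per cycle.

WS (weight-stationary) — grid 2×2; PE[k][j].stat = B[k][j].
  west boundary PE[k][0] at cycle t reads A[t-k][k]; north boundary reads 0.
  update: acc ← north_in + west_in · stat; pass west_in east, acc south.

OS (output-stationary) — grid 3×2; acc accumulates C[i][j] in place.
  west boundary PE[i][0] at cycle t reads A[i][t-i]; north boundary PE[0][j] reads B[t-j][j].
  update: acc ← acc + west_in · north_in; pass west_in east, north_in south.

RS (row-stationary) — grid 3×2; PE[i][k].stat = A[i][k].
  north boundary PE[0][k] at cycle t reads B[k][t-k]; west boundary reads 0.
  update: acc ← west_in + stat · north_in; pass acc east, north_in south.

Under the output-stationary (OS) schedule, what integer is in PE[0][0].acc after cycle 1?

PE[0][0].acc = 68

OS on a 3×2 grid — tracing PE[0][0] and its feeders:
  after 0 — PE[0][0] acc=56, pass-E 7, pass-S 8
  after 1 — PE[0][0] acc=68, pass-E 2, pass-S 6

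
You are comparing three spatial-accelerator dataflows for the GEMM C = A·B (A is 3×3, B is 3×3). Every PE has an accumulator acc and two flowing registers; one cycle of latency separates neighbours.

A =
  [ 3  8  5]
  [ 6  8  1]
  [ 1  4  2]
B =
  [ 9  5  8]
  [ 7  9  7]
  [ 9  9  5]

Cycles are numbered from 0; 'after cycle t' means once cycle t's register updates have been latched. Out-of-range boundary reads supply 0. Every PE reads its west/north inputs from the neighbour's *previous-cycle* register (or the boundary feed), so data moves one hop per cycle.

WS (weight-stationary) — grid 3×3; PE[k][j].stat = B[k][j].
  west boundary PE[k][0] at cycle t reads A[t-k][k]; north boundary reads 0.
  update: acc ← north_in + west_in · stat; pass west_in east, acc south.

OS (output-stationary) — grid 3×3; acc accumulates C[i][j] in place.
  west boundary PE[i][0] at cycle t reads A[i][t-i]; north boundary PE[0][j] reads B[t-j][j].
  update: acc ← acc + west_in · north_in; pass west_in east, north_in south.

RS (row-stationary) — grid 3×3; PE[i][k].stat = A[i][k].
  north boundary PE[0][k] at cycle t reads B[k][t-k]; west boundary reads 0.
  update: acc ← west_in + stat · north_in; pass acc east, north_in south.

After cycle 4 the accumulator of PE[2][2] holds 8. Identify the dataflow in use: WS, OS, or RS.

WS (3×3 grid), PE[2][2]:
  t=0 PE[2][2]: acc=0 h=0 v=0
  t=1 PE[2][2]: acc=0 h=0 v=0
  t=2 PE[2][2]: acc=0 h=0 v=0
  t=3 PE[2][2]: acc=0 h=0 v=0
  t=4 PE[2][2]: acc=105 h=5 v=105
OS (3×3 grid), PE[2][2]:
  t=0 PE[2][2]: acc=0 h=0 v=0
  t=1 PE[2][2]: acc=0 h=0 v=0
  t=2 PE[2][2]: acc=0 h=0 v=0
  t=3 PE[2][2]: acc=0 h=0 v=0
  t=4 PE[2][2]: acc=8 h=1 v=8
RS (3×3 grid), PE[2][2]:
  t=0 PE[2][2]: acc=0 h=0 v=0
  t=1 PE[2][2]: acc=0 h=0 v=0
  t=2 PE[2][2]: acc=0 h=0 v=0
  t=3 PE[2][2]: acc=0 h=0 v=0
  t=4 PE[2][2]: acc=55 h=55 v=9

dataflow = OS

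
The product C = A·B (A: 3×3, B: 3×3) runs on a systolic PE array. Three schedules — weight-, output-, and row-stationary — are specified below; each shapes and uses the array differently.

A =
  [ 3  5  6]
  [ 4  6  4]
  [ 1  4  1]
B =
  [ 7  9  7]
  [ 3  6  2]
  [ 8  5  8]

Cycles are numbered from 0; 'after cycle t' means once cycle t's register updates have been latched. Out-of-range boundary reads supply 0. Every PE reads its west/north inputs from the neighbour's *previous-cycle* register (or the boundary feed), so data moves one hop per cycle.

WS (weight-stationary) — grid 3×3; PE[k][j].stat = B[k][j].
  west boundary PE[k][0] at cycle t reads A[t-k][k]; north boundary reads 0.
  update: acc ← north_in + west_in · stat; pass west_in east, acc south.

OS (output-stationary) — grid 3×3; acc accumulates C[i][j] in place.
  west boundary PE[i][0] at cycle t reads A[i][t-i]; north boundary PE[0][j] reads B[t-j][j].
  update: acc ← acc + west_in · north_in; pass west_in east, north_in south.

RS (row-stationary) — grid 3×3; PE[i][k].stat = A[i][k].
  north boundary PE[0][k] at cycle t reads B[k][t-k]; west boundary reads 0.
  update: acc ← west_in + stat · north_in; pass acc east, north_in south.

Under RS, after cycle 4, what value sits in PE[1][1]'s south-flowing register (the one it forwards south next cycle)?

RS (3×3). Following PE[1][1] plus its west/north inputs:
  [0] (0,1) acc=0 (h:0 v:0)
  [0] (1,0) acc=0 (h:0 v:0)
  [0] (1,1) acc=0 (h:0 v:0)
  [1] (0,1) acc=36 (h:36 v:3)
  [1] (1,0) acc=28 (h:28 v:7)
  [1] (1,1) acc=0 (h:0 v:0)
  [2] (0,1) acc=57 (h:57 v:6)
  [2] (1,0) acc=36 (h:36 v:9)
  [2] (1,1) acc=46 (h:46 v:3)
  [3] (0,1) acc=31 (h:31 v:2)
  [3] (1,0) acc=28 (h:28 v:7)
  [3] (1,1) acc=72 (h:72 v:6)
  [4] (0,1) acc=0 (h:0 v:0)
  [4] (1,0) acc=0 (h:0 v:0)
  [4] (1,1) acc=40 (h:40 v:2)

register = 2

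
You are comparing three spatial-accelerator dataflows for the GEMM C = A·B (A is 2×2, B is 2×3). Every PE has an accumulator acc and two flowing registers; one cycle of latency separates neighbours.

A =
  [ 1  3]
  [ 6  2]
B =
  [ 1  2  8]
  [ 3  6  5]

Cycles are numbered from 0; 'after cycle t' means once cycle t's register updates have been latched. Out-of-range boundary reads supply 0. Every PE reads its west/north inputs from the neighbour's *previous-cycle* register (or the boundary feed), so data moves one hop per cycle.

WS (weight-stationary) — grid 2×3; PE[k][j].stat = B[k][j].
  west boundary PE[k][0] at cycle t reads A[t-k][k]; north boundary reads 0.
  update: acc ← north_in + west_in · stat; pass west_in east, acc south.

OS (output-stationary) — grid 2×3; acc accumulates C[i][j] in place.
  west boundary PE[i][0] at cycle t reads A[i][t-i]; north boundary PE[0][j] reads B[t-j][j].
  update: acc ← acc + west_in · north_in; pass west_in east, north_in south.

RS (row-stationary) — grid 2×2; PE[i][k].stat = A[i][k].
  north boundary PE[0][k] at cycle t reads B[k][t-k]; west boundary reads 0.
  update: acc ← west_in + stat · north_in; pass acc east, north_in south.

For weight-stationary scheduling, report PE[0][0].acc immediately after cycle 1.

WS 2×3: PE[0][0] cycle-by-cycle (with neighbour feeds):
  t=0 PE[0][0]: acc=1 h=1 v=1
  t=1 PE[0][0]: acc=6 h=6 v=6

PE[0][0].acc = 6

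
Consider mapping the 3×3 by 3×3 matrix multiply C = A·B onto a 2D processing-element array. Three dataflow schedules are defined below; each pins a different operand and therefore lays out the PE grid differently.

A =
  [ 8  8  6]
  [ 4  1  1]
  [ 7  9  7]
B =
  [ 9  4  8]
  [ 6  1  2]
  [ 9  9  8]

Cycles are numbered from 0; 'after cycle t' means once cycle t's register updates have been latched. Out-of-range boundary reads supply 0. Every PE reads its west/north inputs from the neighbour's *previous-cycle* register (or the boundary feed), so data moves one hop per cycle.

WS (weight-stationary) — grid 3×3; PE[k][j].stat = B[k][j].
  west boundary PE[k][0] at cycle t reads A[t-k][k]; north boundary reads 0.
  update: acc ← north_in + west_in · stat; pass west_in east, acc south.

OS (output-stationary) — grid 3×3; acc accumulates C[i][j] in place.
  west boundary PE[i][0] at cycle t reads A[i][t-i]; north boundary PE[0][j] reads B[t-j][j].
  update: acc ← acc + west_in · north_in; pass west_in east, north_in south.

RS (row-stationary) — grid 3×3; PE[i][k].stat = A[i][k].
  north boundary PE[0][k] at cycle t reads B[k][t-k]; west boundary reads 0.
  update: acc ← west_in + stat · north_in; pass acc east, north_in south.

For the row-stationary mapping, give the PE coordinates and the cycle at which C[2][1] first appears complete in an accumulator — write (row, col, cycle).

RS: C[2][1] accumulates in PE[2][2]:
  after 0 — PE[2][2] acc=0, pass-E 0, pass-S 0
  after 1 — PE[2][2] acc=0, pass-E 0, pass-S 0
  after 2 — PE[2][2] acc=0, pass-E 0, pass-S 0
  after 3 — PE[2][2] acc=0, pass-E 0, pass-S 0
  after 4 — PE[2][2] acc=180, pass-E 180, pass-S 9
  after 5 — PE[2][2] acc=100, pass-E 100, pass-S 9

(row, col, cycle) = (2, 2, 5)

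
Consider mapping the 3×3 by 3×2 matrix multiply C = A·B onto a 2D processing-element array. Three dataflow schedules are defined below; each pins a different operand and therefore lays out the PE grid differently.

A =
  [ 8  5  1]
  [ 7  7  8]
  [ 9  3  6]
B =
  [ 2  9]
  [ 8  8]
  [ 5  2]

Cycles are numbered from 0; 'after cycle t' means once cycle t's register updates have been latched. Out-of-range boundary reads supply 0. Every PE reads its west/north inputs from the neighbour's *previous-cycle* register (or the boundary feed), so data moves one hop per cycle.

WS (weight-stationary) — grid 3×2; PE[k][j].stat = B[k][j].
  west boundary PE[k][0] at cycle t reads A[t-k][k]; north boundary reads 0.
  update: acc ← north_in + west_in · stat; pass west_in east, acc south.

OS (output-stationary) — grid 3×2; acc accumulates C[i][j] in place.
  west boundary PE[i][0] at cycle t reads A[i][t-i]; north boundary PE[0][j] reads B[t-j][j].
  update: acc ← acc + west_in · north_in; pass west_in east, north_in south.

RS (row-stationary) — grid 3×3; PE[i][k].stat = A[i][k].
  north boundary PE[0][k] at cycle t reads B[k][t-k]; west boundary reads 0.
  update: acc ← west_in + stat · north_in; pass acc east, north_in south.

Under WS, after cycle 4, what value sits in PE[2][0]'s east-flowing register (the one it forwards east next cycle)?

Tracing WS — 3×2 array, target PE[2][0]:
  cycle 0: PE[1][0] → acc 0, east 0, south 0
  cycle 0: PE[2][0] → acc 0, east 0, south 0
  cycle 1: PE[1][0] → acc 56, east 5, south 56
  cycle 1: PE[2][0] → acc 0, east 0, south 0
  cycle 2: PE[1][0] → acc 70, east 7, south 70
  cycle 2: PE[2][0] → acc 61, east 1, south 61
  cycle 3: PE[1][0] → acc 42, east 3, south 42
  cycle 3: PE[2][0] → acc 110, east 8, south 110
  cycle 4: PE[1][0] → acc 0, east 0, south 0
  cycle 4: PE[2][0] → acc 72, east 6, south 72

register = 6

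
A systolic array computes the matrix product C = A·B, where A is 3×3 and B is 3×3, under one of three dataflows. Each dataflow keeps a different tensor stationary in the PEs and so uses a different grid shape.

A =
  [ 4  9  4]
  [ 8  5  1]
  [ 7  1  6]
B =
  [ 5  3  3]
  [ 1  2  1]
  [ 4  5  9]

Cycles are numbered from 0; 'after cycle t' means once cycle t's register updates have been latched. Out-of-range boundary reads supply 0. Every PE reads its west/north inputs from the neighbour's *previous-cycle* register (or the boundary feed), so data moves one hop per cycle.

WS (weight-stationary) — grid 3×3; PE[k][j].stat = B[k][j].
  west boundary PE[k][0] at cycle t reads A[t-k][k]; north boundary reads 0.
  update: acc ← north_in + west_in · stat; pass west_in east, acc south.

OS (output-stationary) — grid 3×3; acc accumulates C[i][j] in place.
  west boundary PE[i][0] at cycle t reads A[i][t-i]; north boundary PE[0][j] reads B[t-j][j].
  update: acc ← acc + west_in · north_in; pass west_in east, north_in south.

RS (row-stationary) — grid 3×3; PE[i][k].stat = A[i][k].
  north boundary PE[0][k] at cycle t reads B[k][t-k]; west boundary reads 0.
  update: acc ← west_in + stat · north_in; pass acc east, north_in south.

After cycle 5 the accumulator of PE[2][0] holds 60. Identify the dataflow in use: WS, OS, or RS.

dataflow = OS

Under WS (3×3), PE[2][0]:
  t=0 PE[2][0]: acc=0 h=0 v=0
  t=1 PE[2][0]: acc=0 h=0 v=0
  t=2 PE[2][0]: acc=45 h=4 v=45
  t=3 PE[2][0]: acc=49 h=1 v=49
  t=4 PE[2][0]: acc=60 h=6 v=60
  t=5 PE[2][0]: acc=0 h=0 v=0
Under OS (3×3), PE[2][0]:
  t=0 PE[2][0]: acc=0 h=0 v=0
  t=1 PE[2][0]: acc=0 h=0 v=0
  t=2 PE[2][0]: acc=35 h=7 v=5
  t=3 PE[2][0]: acc=36 h=1 v=1
  t=4 PE[2][0]: acc=60 h=6 v=4
  t=5 PE[2][0]: acc=60 h=0 v=0
Under RS (3×3), PE[2][0]:
  t=0 PE[2][0]: acc=0 h=0 v=0
  t=1 PE[2][0]: acc=0 h=0 v=0
  t=2 PE[2][0]: acc=35 h=35 v=5
  t=3 PE[2][0]: acc=21 h=21 v=3
  t=4 PE[2][0]: acc=21 h=21 v=3
  t=5 PE[2][0]: acc=0 h=0 v=0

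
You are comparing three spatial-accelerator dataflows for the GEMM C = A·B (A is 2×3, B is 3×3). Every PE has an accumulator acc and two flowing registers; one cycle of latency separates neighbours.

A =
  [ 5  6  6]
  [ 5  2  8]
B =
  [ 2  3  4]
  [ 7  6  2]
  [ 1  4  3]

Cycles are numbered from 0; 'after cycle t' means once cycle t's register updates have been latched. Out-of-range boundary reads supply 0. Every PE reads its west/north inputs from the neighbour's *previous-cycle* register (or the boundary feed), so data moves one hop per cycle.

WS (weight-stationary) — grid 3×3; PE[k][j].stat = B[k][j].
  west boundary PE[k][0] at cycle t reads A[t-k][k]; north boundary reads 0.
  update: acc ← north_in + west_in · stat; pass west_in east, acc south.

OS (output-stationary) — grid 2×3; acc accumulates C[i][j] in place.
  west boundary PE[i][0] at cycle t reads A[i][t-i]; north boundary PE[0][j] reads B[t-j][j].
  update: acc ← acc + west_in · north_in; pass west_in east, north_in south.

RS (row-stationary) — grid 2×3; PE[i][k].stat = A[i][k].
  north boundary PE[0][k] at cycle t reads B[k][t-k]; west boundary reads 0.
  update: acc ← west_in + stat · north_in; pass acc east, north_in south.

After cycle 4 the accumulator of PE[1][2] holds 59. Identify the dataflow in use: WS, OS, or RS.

dataflow = RS

WS (3×3 grid), PE[1][2]:
  step 0 · PE1,2: acc=0; fwd→0 fwd↓0
  step 1 · PE1,2: acc=0; fwd→0 fwd↓0
  step 2 · PE1,2: acc=0; fwd→0 fwd↓0
  step 3 · PE1,2: acc=32; fwd→6 fwd↓32
  step 4 · PE1,2: acc=24; fwd→2 fwd↓24
OS (2×3 grid), PE[1][2]:
  step 0 · PE1,2: acc=0; fwd→0 fwd↓0
  step 1 · PE1,2: acc=0; fwd→0 fwd↓0
  step 2 · PE1,2: acc=0; fwd→0 fwd↓0
  step 3 · PE1,2: acc=20; fwd→5 fwd↓4
  step 4 · PE1,2: acc=24; fwd→2 fwd↓2
RS (2×3 grid), PE[1][2]:
  step 0 · PE1,2: acc=0; fwd→0 fwd↓0
  step 1 · PE1,2: acc=0; fwd→0 fwd↓0
  step 2 · PE1,2: acc=0; fwd→0 fwd↓0
  step 3 · PE1,2: acc=32; fwd→32 fwd↓1
  step 4 · PE1,2: acc=59; fwd→59 fwd↓4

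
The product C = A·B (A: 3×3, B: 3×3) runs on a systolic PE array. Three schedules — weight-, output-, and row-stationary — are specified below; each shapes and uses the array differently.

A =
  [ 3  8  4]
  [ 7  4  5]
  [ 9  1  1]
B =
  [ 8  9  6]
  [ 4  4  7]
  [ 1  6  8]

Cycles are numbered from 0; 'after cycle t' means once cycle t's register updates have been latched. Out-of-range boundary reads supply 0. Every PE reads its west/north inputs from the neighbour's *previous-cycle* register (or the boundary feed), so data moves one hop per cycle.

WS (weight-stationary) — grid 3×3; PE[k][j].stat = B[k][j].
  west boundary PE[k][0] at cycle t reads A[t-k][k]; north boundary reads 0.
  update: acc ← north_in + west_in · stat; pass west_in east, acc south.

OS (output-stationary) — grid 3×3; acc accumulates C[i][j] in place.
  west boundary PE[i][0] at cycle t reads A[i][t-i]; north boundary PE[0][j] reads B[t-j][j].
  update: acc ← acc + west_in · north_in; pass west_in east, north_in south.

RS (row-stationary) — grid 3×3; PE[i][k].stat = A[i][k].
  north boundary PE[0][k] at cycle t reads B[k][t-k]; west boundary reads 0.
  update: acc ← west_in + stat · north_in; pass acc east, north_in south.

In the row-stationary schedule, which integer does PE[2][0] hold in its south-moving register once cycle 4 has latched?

RS (3×3). Following PE[2][0] plus its west/north inputs:
  @0  [1,0]  acc 0  |  →0  ↓0
  @0  [2,0]  acc 0  |  →0  ↓0
  @1  [1,0]  acc 56  |  →56  ↓8
  @1  [2,0]  acc 0  |  →0  ↓0
  @2  [1,0]  acc 63  |  →63  ↓9
  @2  [2,0]  acc 72  |  →72  ↓8
  @3  [1,0]  acc 42  |  →42  ↓6
  @3  [2,0]  acc 81  |  →81  ↓9
  @4  [1,0]  acc 0  |  →0  ↓0
  @4  [2,0]  acc 54  |  →54  ↓6

register = 6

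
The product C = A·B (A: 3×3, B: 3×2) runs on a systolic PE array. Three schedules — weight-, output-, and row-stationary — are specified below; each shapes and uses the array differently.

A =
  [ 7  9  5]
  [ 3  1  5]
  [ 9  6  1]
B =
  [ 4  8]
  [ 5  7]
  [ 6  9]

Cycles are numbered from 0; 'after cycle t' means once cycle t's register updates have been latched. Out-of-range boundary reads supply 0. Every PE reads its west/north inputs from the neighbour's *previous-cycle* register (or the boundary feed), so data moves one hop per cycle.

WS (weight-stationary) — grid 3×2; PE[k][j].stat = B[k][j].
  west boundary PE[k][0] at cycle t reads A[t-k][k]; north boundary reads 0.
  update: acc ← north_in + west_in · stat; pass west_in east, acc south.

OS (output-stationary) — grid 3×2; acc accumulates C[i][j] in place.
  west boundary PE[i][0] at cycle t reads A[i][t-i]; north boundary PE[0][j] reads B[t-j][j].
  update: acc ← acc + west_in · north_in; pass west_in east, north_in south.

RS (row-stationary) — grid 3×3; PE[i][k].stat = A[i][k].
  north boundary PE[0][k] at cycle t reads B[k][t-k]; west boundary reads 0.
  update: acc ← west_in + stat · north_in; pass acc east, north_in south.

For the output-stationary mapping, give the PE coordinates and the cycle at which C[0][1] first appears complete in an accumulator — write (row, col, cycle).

OS — PE[0][1] is where C[0][1] collects:
  step 0 · PE0,1: acc=0; fwd→0 fwd↓0
  step 1 · PE0,1: acc=56; fwd→7 fwd↓8
  step 2 · PE0,1: acc=119; fwd→9 fwd↓7
  step 3 · PE0,1: acc=164; fwd→5 fwd↓9

(row, col, cycle) = (0, 1, 3)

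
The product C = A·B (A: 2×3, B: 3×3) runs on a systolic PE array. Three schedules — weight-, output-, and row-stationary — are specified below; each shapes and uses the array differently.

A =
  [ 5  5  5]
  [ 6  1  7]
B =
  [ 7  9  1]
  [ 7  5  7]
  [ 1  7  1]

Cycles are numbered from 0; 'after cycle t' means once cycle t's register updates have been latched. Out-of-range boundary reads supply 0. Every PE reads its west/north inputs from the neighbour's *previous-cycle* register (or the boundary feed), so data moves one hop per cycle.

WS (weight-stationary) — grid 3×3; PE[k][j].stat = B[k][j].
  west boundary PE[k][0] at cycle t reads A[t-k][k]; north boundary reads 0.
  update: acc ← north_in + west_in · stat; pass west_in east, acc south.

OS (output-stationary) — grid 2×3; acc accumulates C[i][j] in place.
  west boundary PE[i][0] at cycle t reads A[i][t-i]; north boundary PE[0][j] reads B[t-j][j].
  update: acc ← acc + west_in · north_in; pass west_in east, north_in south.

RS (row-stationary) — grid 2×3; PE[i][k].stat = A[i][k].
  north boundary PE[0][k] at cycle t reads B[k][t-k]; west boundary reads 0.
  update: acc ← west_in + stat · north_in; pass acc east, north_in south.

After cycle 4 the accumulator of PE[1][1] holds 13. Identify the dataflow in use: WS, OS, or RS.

dataflow = RS

Under WS (3×3), PE[1][1]:
  t=0 PE[1][1]: acc=0 h=0 v=0
  t=1 PE[1][1]: acc=0 h=0 v=0
  t=2 PE[1][1]: acc=70 h=5 v=70
  t=3 PE[1][1]: acc=59 h=1 v=59
  t=4 PE[1][1]: acc=0 h=0 v=0
Under OS (2×3), PE[1][1]:
  t=0 PE[1][1]: acc=0 h=0 v=0
  t=1 PE[1][1]: acc=0 h=0 v=0
  t=2 PE[1][1]: acc=54 h=6 v=9
  t=3 PE[1][1]: acc=59 h=1 v=5
  t=4 PE[1][1]: acc=108 h=7 v=7
Under RS (2×3), PE[1][1]:
  t=0 PE[1][1]: acc=0 h=0 v=0
  t=1 PE[1][1]: acc=0 h=0 v=0
  t=2 PE[1][1]: acc=49 h=49 v=7
  t=3 PE[1][1]: acc=59 h=59 v=5
  t=4 PE[1][1]: acc=13 h=13 v=7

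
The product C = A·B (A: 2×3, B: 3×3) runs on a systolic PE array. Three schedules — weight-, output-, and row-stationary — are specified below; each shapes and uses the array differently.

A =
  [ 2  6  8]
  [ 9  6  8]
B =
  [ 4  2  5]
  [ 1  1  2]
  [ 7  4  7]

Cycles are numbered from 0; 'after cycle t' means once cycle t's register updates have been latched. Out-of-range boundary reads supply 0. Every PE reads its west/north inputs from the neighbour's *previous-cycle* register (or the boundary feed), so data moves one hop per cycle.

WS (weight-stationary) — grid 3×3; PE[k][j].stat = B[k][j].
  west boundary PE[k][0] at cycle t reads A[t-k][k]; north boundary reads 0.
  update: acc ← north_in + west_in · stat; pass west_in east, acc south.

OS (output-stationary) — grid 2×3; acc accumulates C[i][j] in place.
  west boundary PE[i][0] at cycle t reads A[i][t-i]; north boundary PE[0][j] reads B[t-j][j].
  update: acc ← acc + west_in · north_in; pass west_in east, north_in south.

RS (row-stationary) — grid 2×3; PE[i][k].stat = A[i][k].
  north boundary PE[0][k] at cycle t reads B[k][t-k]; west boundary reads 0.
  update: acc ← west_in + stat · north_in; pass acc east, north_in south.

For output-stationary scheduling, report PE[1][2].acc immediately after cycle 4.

PE[1][2].acc = 57

OS on a 2×3 grid — tracing PE[1][2] and its feeders:
  t=0 PE[0][2]: acc=0 h=0 v=0
  t=0 PE[1][1]: acc=0 h=0 v=0
  t=0 PE[1][2]: acc=0 h=0 v=0
  t=1 PE[0][2]: acc=0 h=0 v=0
  t=1 PE[1][1]: acc=0 h=0 v=0
  t=1 PE[1][2]: acc=0 h=0 v=0
  t=2 PE[0][2]: acc=10 h=2 v=5
  t=2 PE[1][1]: acc=18 h=9 v=2
  t=2 PE[1][2]: acc=0 h=0 v=0
  t=3 PE[0][2]: acc=22 h=6 v=2
  t=3 PE[1][1]: acc=24 h=6 v=1
  t=3 PE[1][2]: acc=45 h=9 v=5
  t=4 PE[0][2]: acc=78 h=8 v=7
  t=4 PE[1][1]: acc=56 h=8 v=4
  t=4 PE[1][2]: acc=57 h=6 v=2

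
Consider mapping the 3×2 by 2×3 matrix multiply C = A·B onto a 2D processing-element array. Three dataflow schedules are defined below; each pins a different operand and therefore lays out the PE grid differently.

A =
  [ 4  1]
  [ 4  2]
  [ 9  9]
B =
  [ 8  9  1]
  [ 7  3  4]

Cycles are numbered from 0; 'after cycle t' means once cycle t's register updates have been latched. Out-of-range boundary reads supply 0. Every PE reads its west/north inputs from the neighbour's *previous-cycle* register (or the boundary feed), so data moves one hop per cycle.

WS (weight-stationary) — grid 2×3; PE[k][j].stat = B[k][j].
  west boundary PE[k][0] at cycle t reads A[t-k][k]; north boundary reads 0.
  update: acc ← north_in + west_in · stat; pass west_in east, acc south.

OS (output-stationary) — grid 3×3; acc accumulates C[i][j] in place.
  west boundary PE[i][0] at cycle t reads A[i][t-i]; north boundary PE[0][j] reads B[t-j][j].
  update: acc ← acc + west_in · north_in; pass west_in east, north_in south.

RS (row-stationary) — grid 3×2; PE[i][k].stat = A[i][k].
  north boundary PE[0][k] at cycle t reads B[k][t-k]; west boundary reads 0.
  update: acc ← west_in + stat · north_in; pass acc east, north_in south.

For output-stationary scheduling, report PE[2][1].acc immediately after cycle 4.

PE[2][1].acc = 108

OS 3×3: PE[2][1] cycle-by-cycle (with neighbour feeds):
  after 0 — PE[1][1] acc=0, pass-E 0, pass-S 0
  after 0 — PE[2][0] acc=0, pass-E 0, pass-S 0
  after 0 — PE[2][1] acc=0, pass-E 0, pass-S 0
  after 1 — PE[1][1] acc=0, pass-E 0, pass-S 0
  after 1 — PE[2][0] acc=0, pass-E 0, pass-S 0
  after 1 — PE[2][1] acc=0, pass-E 0, pass-S 0
  after 2 — PE[1][1] acc=36, pass-E 4, pass-S 9
  after 2 — PE[2][0] acc=72, pass-E 9, pass-S 8
  after 2 — PE[2][1] acc=0, pass-E 0, pass-S 0
  after 3 — PE[1][1] acc=42, pass-E 2, pass-S 3
  after 3 — PE[2][0] acc=135, pass-E 9, pass-S 7
  after 3 — PE[2][1] acc=81, pass-E 9, pass-S 9
  after 4 — PE[1][1] acc=42, pass-E 0, pass-S 0
  after 4 — PE[2][0] acc=135, pass-E 0, pass-S 0
  after 4 — PE[2][1] acc=108, pass-E 9, pass-S 3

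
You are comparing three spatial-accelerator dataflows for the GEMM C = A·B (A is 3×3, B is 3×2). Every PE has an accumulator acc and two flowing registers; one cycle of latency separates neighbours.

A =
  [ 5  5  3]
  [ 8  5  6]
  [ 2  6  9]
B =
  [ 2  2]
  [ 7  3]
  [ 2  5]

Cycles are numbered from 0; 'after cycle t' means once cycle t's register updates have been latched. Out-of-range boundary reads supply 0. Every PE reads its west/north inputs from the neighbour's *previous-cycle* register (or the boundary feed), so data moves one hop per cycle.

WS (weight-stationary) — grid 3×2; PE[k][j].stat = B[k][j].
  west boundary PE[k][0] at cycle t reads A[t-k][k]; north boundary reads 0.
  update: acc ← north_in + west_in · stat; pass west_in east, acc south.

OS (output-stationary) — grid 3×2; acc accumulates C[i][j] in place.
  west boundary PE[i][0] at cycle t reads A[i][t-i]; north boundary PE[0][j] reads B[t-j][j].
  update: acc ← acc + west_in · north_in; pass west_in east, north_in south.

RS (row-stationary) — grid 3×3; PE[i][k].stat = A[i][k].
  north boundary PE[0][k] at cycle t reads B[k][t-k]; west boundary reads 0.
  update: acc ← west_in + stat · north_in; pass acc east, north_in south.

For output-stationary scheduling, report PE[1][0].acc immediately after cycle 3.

Tracing OS — 3×2 array, target PE[1][0]:
  c0 r0c0: 10 / 5 / 2
  c0 r1c0: 0 / 0 / 0
  c1 r0c0: 45 / 5 / 7
  c1 r1c0: 16 / 8 / 2
  c2 r0c0: 51 / 3 / 2
  c2 r1c0: 51 / 5 / 7
  c3 r0c0: 51 / 0 / 0
  c3 r1c0: 63 / 6 / 2

PE[1][0].acc = 63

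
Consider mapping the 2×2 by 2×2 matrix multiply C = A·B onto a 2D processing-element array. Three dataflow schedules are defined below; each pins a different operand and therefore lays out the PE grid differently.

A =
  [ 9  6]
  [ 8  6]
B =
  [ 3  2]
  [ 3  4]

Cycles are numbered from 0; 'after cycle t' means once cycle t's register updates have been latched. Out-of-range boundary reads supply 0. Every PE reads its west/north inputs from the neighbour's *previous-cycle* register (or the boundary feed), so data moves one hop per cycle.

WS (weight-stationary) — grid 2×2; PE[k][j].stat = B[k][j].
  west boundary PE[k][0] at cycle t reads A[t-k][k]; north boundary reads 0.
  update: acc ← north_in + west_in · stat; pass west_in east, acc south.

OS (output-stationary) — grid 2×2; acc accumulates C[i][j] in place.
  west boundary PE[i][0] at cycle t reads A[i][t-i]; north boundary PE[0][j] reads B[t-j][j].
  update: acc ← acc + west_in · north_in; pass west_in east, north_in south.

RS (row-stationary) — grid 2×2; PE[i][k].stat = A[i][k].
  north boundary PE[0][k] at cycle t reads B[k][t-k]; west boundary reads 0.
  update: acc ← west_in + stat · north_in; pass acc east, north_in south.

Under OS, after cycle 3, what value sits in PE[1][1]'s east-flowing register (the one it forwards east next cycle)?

register = 6

OS on a 2×2 grid — tracing PE[1][1] and its feeders:
  after 0 — PE[0][1] acc=0, pass-E 0, pass-S 0
  after 0 — PE[1][0] acc=0, pass-E 0, pass-S 0
  after 0 — PE[1][1] acc=0, pass-E 0, pass-S 0
  after 1 — PE[0][1] acc=18, pass-E 9, pass-S 2
  after 1 — PE[1][0] acc=24, pass-E 8, pass-S 3
  after 1 — PE[1][1] acc=0, pass-E 0, pass-S 0
  after 2 — PE[0][1] acc=42, pass-E 6, pass-S 4
  after 2 — PE[1][0] acc=42, pass-E 6, pass-S 3
  after 2 — PE[1][1] acc=16, pass-E 8, pass-S 2
  after 3 — PE[0][1] acc=42, pass-E 0, pass-S 0
  after 3 — PE[1][0] acc=42, pass-E 0, pass-S 0
  after 3 — PE[1][1] acc=40, pass-E 6, pass-S 4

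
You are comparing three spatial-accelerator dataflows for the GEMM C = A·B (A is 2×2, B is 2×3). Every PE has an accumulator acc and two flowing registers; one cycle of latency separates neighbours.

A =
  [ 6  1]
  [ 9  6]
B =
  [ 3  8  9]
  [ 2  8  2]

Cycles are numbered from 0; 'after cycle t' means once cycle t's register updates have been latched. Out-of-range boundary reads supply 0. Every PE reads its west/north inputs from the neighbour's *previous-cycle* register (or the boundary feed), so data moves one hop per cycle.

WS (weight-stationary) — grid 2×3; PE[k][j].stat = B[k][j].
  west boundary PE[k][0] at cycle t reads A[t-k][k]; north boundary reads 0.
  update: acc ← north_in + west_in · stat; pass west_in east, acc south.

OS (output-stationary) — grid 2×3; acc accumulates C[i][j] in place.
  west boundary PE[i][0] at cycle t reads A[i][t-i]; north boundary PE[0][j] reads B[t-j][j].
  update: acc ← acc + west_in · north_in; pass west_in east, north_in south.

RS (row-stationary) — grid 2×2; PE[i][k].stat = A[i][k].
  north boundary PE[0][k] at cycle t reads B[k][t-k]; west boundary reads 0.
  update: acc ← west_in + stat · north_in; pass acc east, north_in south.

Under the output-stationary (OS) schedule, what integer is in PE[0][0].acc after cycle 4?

PE[0][0].acc = 20

OS 2×3: PE[0][0] cycle-by-cycle (with neighbour feeds):
  t=0 PE[0][0]: acc=18 h=6 v=3
  t=1 PE[0][0]: acc=20 h=1 v=2
  t=2 PE[0][0]: acc=20 h=0 v=0
  t=3 PE[0][0]: acc=20 h=0 v=0
  t=4 PE[0][0]: acc=20 h=0 v=0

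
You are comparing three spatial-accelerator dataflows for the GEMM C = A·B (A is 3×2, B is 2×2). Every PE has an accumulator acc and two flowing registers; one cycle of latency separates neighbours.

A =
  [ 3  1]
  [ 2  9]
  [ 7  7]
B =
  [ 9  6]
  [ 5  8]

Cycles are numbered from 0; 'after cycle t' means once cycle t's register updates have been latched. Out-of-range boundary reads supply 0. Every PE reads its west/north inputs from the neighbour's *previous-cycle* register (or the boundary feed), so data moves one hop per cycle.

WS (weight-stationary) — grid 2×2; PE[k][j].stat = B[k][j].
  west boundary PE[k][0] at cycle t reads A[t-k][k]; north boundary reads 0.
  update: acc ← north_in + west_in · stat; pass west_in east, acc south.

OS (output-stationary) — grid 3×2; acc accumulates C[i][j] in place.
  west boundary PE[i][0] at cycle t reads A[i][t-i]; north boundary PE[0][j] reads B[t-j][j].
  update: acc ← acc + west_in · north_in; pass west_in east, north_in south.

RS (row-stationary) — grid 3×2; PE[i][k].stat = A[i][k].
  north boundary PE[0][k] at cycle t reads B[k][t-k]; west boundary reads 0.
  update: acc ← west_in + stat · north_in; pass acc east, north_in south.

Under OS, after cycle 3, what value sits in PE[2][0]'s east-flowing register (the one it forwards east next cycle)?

OS 3×2: PE[2][0] cycle-by-cycle (with neighbour feeds):
  step 0 · PE1,0: acc=0; fwd→0 fwd↓0
  step 0 · PE2,0: acc=0; fwd→0 fwd↓0
  step 1 · PE1,0: acc=18; fwd→2 fwd↓9
  step 1 · PE2,0: acc=0; fwd→0 fwd↓0
  step 2 · PE1,0: acc=63; fwd→9 fwd↓5
  step 2 · PE2,0: acc=63; fwd→7 fwd↓9
  step 3 · PE1,0: acc=63; fwd→0 fwd↓0
  step 3 · PE2,0: acc=98; fwd→7 fwd↓5

register = 7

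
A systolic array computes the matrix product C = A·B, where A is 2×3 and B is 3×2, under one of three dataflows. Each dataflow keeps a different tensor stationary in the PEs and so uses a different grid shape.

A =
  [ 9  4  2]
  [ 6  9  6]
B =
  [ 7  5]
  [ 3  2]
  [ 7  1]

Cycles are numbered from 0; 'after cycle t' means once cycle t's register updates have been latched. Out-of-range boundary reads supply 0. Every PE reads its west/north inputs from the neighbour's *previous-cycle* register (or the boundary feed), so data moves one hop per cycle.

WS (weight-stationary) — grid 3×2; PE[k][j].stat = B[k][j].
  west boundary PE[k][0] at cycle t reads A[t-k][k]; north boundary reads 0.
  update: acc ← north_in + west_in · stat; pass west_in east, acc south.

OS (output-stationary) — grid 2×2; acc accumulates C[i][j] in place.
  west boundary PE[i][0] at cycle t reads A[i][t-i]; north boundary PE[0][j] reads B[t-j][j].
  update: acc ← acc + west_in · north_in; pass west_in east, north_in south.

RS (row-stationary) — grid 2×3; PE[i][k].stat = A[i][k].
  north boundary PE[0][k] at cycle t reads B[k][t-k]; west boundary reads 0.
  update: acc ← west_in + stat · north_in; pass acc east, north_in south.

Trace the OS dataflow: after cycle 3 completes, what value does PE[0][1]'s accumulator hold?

PE[0][1].acc = 55

OS on a 2×2 grid — tracing PE[0][1] and its feeders:
  cycle 0: PE[0][0] → acc 63, east 9, south 7
  cycle 0: PE[0][1] → acc 0, east 0, south 0
  cycle 1: PE[0][0] → acc 75, east 4, south 3
  cycle 1: PE[0][1] → acc 45, east 9, south 5
  cycle 2: PE[0][0] → acc 89, east 2, south 7
  cycle 2: PE[0][1] → acc 53, east 4, south 2
  cycle 3: PE[0][0] → acc 89, east 0, south 0
  cycle 3: PE[0][1] → acc 55, east 2, south 1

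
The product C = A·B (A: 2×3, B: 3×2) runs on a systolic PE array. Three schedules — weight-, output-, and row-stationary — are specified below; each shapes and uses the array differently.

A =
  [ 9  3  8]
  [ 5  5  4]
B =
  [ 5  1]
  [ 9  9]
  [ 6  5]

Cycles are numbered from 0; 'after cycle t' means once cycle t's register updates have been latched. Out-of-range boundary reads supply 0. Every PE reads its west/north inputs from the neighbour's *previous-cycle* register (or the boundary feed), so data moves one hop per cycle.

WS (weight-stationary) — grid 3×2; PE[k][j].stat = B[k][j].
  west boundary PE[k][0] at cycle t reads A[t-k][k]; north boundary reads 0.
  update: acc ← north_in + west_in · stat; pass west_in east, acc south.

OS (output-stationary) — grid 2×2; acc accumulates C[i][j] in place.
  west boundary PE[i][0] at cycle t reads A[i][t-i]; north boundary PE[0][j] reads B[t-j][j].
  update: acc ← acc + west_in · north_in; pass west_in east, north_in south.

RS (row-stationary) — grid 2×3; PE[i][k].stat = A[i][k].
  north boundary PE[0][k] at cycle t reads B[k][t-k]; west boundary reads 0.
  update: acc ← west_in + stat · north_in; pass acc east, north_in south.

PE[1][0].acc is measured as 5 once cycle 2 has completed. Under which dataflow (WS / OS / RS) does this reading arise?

dataflow = RS

— WS: 3×2; PE[1][0] trace:
  0: (1,0).acc=0  regs=<0,0>
  1: (1,0).acc=72  regs=<3,72>
  2: (1,0).acc=70  regs=<5,70>
— OS: 2×2; PE[1][0] trace:
  0: (1,0).acc=0  regs=<0,0>
  1: (1,0).acc=25  regs=<5,5>
  2: (1,0).acc=70  regs=<5,9>
— RS: 2×3; PE[1][0] trace:
  0: (1,0).acc=0  regs=<0,0>
  1: (1,0).acc=25  regs=<25,5>
  2: (1,0).acc=5  regs=<5,1>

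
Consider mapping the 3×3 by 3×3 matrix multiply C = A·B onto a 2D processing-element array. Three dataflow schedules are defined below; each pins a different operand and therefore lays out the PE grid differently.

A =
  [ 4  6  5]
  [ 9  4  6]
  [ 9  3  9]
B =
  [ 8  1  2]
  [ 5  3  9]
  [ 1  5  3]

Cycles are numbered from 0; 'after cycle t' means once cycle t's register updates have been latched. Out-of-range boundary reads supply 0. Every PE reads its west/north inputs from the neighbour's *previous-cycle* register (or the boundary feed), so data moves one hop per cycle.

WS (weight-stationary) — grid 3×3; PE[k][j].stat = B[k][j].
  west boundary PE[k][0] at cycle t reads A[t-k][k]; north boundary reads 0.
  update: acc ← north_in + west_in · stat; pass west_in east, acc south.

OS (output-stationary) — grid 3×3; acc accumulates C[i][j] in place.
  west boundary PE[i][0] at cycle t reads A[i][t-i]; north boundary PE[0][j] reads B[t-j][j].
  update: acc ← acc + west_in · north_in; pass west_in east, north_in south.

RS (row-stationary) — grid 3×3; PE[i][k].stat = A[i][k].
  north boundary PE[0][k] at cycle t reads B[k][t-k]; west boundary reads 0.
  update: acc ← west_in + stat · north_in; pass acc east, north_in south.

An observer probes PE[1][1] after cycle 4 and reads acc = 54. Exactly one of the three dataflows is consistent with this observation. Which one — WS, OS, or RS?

WS [3×3] PE[1][1] across cycles:
  @0  [1,1]  acc 0  |  →0  ↓0
  @1  [1,1]  acc 0  |  →0  ↓0
  @2  [1,1]  acc 22  |  →6  ↓22
  @3  [1,1]  acc 21  |  →4  ↓21
  @4  [1,1]  acc 18  |  →3  ↓18
OS [3×3] PE[1][1] across cycles:
  @0  [1,1]  acc 0  |  →0  ↓0
  @1  [1,1]  acc 0  |  →0  ↓0
  @2  [1,1]  acc 9  |  →9  ↓1
  @3  [1,1]  acc 21  |  →4  ↓3
  @4  [1,1]  acc 51  |  →6  ↓5
RS [3×3] PE[1][1] across cycles:
  @0  [1,1]  acc 0  |  →0  ↓0
  @1  [1,1]  acc 0  |  →0  ↓0
  @2  [1,1]  acc 92  |  →92  ↓5
  @3  [1,1]  acc 21  |  →21  ↓3
  @4  [1,1]  acc 54  |  →54  ↓9

dataflow = RS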